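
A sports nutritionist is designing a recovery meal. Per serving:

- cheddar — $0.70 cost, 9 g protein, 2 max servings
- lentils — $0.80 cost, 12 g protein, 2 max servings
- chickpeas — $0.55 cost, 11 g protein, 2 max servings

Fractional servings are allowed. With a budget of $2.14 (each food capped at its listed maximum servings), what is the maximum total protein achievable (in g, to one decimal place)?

Protein per dollar: chickpeas 20, lentils 15, cheddar 12.86.
Take 2 servings of chickpeas: spends $1.10, +22.0 g protein (running total 22.0 g).
Take 1.3 servings of lentils: spends $1.04, +15.6 g protein (running total 37.6 g).
Greedy by best ratio exhausts the cost allowance optimally: 37.6 g.

37.6 g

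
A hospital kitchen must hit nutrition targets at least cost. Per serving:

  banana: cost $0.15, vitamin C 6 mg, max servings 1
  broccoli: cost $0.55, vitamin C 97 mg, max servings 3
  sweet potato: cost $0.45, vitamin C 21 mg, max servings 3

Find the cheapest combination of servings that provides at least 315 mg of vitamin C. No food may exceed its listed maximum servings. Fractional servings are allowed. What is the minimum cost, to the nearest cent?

$2.16

Cost per mg of vitamin C: broccoli $0.0057, sweet potato $0.0214, banana $0.0250.
Take 3 servings of broccoli: +291.0 mg vitamin C for $1.65 (total $1.65, still need 24.0 mg).
Take 1.143 servings of sweet potato: +24.0 mg vitamin C for $0.51 (total $2.16, still need 0.0 mg).
Filling from the cheapest source first is optimal under one linear minimum: $2.16.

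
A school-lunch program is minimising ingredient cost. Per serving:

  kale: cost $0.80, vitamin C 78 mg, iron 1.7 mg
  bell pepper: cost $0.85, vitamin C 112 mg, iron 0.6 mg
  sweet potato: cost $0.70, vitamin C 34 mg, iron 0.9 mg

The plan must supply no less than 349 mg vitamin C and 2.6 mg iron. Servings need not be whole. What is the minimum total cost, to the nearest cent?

The cheapest plan sits at a corner of the feasible region — with two constraints it uses at most two foods.
kale only: max(349/78, 2.6/1.7) = 4.474 servings → $3.58.
bell pepper only: max(349/112, 2.6/0.6) = 4.333 servings → $3.68.
sweet potato only: max(349/34, 2.6/0.9) = 10.26 servings → $7.19.
kale + bell pepper with both tight: 0.5696 servings and 2.719 servings → $2.77.
kale + sweet potato: the both-tight solution has a negative serving — not a feasible corner.
bell pepper + sweet potato with both tight: 2.807 servings and 1.017 servings → $3.10.
Cheapest feasible corner: $2.77.

$2.77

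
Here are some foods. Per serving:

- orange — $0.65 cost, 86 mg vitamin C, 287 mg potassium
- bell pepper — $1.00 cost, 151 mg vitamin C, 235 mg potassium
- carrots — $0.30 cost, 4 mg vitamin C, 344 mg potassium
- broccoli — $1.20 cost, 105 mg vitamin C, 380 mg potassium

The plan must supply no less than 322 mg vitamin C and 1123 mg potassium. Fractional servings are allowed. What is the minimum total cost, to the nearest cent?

$2.47

A basic optimal solution has at most two foods positive. Try each food alone and each pair with both targets met exactly.
orange only: max(322/86, 1123/287) = 3.913 servings → $2.54.
bell pepper only: max(322/151, 1123/235) = 4.779 servings → $4.78.
carrots only: max(322/4, 1123/344) = 80.5 servings → $24.15.
broccoli only: max(322/105, 1123/380) = 3.067 servings → $3.68.
orange + bell pepper: the both-tight solution has a negative serving — not a feasible corner.
orange + carrots with both tight: 3.737 servings and 0.1464 servings → $2.47.
orange + broccoli with both tight: 1.747 servings and 1.636 servings → $3.10.
bell pepper + carrots with both tight: 2.084 servings and 1.841 servings → $2.64.
bell pepper + broccoli with both tight: 0.1359 servings and 2.871 servings → $3.58.
carrots + broccoli with both targets exact would need a negative amount; discard.
Cheapest feasible corner: $2.47.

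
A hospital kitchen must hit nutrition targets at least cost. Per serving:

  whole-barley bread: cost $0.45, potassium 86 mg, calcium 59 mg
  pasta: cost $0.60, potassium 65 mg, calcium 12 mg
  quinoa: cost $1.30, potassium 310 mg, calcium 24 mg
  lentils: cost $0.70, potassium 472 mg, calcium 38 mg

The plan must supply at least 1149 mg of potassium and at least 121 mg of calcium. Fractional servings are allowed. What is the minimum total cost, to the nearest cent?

Compare the cost at each extreme point of the feasible region.
whole-barley bread only: max(1149/86, 121/59) = 13.36 servings → $6.01.
pasta only: max(1149/65, 121/12) = 17.68 servings → $10.61.
quinoa only: max(1149/310, 121/24) = 5.042 servings → $6.55.
lentils only: max(1149/472, 121/38) = 3.184 servings → $2.23.
whole-barley bread + pasta with both targets exact would need a negative amount; discard.
whole-barley bread + quinoa with both tight: 0.6122 servings and 3.537 servings → $4.87.
whole-barley bread + lentils with both tight: 0.5472 servings and 2.335 servings → $1.88.
pasta + quinoa with both tight: 4.599 servings and 2.742 servings → $6.32.
pasta + lentils with both tight: 4.211 servings and 1.854 servings → $3.82.
quinoa + lentils: the both-tight solution has a negative serving — not a feasible corner.
So the least-cost plan costs $1.88.

$1.88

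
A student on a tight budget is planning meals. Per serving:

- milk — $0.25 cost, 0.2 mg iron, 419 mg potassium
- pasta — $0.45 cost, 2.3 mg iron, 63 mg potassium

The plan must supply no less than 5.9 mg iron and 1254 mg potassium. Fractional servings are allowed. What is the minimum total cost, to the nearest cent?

$1.71

For a min-cost LP with two ≥-constraints, a basic feasible solution has at most two positive variables.
milk only: max(5.9/0.2, 1254/419) = 29.5 servings → $7.38.
pasta only: max(5.9/2.3, 1254/63) = 19.9 servings → $8.96.
milk + pasta with both tight: 2.642 servings and 2.336 servings → $1.71.
So the least-cost plan costs $1.71.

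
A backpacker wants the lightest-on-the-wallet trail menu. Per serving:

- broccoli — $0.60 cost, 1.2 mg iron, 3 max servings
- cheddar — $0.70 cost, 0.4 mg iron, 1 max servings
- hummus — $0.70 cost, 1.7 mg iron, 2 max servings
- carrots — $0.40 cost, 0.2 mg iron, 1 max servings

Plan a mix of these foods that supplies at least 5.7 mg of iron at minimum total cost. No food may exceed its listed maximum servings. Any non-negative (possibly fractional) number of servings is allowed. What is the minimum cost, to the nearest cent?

$2.55

Cost per mg of iron: hummus $0.4118, broccoli $0.5000, cheddar $1.7500, carrots $2.0000.
Take 2 servings of hummus: +3.4 mg iron for $1.40 (total $1.40, still need 2.3 mg).
Take 1.917 servings of broccoli: +2.3 mg iron for $1.15 (total $2.55, still need 0.0 mg).
Greedy by cheapest-per-mg is optimal for a single linear constraint, so the minimum cost is $2.55.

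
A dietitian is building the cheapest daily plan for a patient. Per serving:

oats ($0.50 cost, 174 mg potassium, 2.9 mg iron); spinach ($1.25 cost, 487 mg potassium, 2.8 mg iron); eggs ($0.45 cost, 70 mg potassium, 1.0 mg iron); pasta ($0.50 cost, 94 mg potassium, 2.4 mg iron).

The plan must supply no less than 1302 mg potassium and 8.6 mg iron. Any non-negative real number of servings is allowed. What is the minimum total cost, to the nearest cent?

For a min-cost LP with two ≥-constraints, a basic feasible solution has at most two positive variables.
oats only: max(1302/174, 8.6/2.9) = 7.483 servings → $3.74.
spinach only: max(1302/487, 8.6/2.8) = 3.071 servings → $3.84.
eggs only: max(1302/70, 8.6/1.0) = 18.6 servings → $8.37.
pasta only: max(1302/94, 8.6/2.4) = 13.85 servings → $6.93.
oats + spinach with both tight: 0.5865 servings and 2.464 servings → $3.37.
oats + eggs: the both-tight solution has a negative serving — not a feasible corner.
oats + pasta: intersection lies outside the first quadrant.
spinach + eggs with both tight: 2.405 servings and 1.865 servings → $3.85.
spinach + pasta with both tight: 2.558 servings and 0.5992 servings → $3.50.
eggs + pasta: the both-tight solution has a negative serving — not a feasible corner.
The minimum over all feasible corners is $3.37.

$3.37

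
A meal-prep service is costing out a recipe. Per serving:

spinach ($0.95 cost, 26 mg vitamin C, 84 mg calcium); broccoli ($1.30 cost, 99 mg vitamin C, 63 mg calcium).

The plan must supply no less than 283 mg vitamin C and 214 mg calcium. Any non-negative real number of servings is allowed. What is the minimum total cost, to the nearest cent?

$4.02

This is a tiny linear program; its minimum lies at a vertex of the feasible set. List the vertices and price them.
spinach only: max(283/26, 214/84) = 10.88 servings → $10.34.
broccoli only: max(283/99, 214/63) = 3.397 servings → $4.42.
spinach + broccoli with both tight: 0.5027 servings and 2.727 servings → $4.02.
The minimum over all feasible corners is $4.02.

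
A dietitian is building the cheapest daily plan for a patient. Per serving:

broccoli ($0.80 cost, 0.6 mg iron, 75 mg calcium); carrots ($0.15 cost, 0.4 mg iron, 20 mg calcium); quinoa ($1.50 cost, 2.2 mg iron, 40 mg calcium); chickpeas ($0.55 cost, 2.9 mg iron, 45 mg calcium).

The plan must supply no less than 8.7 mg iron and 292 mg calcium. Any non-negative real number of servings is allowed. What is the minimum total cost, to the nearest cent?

Two binding constraints pin down two serving amounts, so the optimal mix uses at most two foods. The candidates are each food alone (scaled to the tighter of iron/calcium) and each pair with both constraints tight.
broccoli only: max(8.7/0.6, 292/75) = 14.5 servings → $11.60.
carrots only: max(8.7/0.4, 292/20) = 21.75 servings → $3.26.
quinoa only: max(8.7/2.2, 292/40) = 7.3 servings → $10.95.
chickpeas only: max(8.7/2.9, 292/45) = 6.489 servings → $3.57.
broccoli + carrots with both targets exact would need a negative amount; discard.
broccoli + quinoa with both tight: 2.088 servings and 3.385 servings → $6.75.
broccoli + chickpeas with both tight: 2.39 servings and 2.506 servings → $3.29.
carrots + quinoa with both tight: 10.51 servings and 2.043 servings → $4.64.
carrots + chickpeas with both tight: 11.38 servings and 1.43 servings → $2.49.
quinoa + chickpeas: the both-tight solution has a negative serving — not a feasible corner.
The minimum over all feasible corners is $2.49.

$2.49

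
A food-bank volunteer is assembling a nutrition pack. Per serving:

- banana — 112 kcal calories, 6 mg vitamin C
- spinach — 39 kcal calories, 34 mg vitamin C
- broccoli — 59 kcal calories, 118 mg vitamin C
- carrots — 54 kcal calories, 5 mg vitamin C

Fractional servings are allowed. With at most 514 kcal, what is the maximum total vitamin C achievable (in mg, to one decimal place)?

Vitamin C per kcal: broccoli 2, spinach 0.8718, carrots 0.09259, banana 0.05357.
With no serving limits, spend the whole calories allowance on broccoli: 514 kcal / 59 kcal × 118 mg = 1028.0 mg.

1028.0 mg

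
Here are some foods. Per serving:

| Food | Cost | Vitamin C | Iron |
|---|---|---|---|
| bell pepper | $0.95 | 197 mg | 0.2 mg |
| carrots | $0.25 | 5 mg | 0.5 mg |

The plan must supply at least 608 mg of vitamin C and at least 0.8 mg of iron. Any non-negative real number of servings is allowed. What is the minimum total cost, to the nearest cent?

$3.02

At the optimum either one food covers both requirements or two foods hit both targets exactly; no other combination can be cheaper.
bell pepper only: max(608/197, 0.8/0.2) = 4 servings → $3.80.
carrots only: max(608/5, 0.8/0.5) = 121.6 servings → $30.40.
bell pepper + carrots with both tight: 3.077 servings and 0.3692 servings → $3.02.
The minimum over all feasible corners is $3.02.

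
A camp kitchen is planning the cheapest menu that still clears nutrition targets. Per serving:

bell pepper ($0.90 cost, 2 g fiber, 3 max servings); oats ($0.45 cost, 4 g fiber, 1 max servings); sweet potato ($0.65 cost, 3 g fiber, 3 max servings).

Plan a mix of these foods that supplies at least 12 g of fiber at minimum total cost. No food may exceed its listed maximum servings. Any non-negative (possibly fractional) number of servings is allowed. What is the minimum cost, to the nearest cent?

$2.18

Cost per g of fiber: oats $0.1125, sweet potato $0.2167, bell pepper $0.4500.
Take 1 serving of oats: +4.0 g fiber for $0.45 (total $0.45, still need 8.0 g).
Take 2.667 servings of sweet potato: +8.0 g fiber for $1.73 (total $2.18, still need 0.0 g).
Greedy by cheapest-per-g is optimal for a single linear constraint, so the minimum cost is $2.18.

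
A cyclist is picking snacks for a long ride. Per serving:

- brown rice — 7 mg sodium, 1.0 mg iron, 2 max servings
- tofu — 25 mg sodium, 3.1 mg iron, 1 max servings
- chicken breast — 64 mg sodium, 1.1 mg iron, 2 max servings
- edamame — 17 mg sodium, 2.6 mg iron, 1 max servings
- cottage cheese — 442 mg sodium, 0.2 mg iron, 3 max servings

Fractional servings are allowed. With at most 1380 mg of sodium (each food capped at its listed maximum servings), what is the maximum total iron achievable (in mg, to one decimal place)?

10.4 mg

Iron per mg sodium: edamame 0.1529, brown rice 0.1429, tofu 0.124, chicken breast 0.01719, cottage cheese 0.0004525.
Take 1 serving of edamame: uses 17 mg sodium, +2.6 mg iron (running total 2.6 mg).
Take 2 servings of brown rice: uses 14 mg sodium, +2.0 mg iron (running total 4.6 mg).
Take 1 serving of tofu: uses 25 mg sodium, +3.1 mg iron (running total 7.7 mg).
Take 2 servings of chicken breast: uses 128 mg sodium, +2.2 mg iron (running total 9.9 mg).
Take 2.706 servings of cottage cheese: uses 1196 mg sodium, +0.5 mg iron (running total 10.4 mg).
Greedy by best ratio exhausts the sodium allowance optimally: 10.4 mg.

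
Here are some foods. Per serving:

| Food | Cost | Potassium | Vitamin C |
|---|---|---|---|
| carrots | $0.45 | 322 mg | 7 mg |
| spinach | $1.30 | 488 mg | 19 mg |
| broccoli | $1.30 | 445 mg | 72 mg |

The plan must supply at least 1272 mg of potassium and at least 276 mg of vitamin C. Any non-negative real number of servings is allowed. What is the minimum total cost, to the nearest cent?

A basic optimal solution has at most two foods positive. Try each food alone and each pair with both targets met exactly.
carrots only: max(1272/322, 276/7) = 39.43 servings → $17.74.
spinach only: max(1272/488, 276/19) = 14.53 servings → $18.88.
broccoli only: max(1272/445, 276/72) = 3.833 servings → $4.98.
carrots + spinach with both targets exact would need a negative amount; discard.
carrots + broccoli: the both-tight solution has a negative serving — not a feasible corner.
spinach + broccoli with both targets exact would need a negative amount; discard.
Cheapest feasible corner: $4.98.

$4.98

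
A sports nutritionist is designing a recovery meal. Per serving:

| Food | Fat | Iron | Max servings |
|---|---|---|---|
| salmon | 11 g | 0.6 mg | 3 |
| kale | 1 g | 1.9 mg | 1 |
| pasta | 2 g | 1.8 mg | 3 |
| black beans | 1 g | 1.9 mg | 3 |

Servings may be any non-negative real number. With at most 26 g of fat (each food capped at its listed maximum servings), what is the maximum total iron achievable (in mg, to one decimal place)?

Iron per g fat: kale 1.9, black beans 1.9, pasta 0.9, salmon 0.05455.
Take 1 serving of kale: uses 1 g fat, +1.9 mg iron (running total 1.9 mg).
Take 3 servings of black beans: uses 3 g fat, +5.7 mg iron (running total 7.6 mg).
Take 3 servings of pasta: uses 6 g fat, +5.4 mg iron (running total 13.0 mg).
Take 1.455 servings of salmon: uses 16 g fat, +0.9 mg iron (running total 13.9 mg).
Greedy by best ratio exhausts the fat allowance optimally: 13.9 mg.

13.9 mg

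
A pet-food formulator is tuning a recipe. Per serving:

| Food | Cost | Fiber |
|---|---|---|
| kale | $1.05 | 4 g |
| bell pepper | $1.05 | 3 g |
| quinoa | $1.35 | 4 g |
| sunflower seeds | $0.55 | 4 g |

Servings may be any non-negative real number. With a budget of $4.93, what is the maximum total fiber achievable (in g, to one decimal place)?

35.9 g

Fiber per dollar: sunflower seeds 7.273, kale 3.81, quinoa 2.963, bell pepper 2.857.
With no serving limits, spend the whole cost allowance on sunflower seeds: $4.93 / $0.55 × 4 g = 35.9 g.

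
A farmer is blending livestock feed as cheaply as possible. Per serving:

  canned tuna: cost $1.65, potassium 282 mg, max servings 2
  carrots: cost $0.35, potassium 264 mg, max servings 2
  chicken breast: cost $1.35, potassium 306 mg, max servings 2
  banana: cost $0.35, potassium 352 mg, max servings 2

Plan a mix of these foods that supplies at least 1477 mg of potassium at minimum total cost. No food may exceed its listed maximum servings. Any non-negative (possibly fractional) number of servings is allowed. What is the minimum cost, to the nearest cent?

Cost per mg of potassium: banana $0.0010, carrots $0.0013, chicken breast $0.0044, canned tuna $0.0059.
Take 2 servings of banana: +704.0 mg potassium for $0.70 (total $0.70, still need 773.0 mg).
Take 2 servings of carrots: +528.0 mg potassium for $0.70 (total $1.40, still need 245.0 mg).
Take 0.8007 servings of chicken breast: +245.0 mg potassium for $1.08 (total $2.48, still need 0.0 mg).
Greedy by cheapest-per-mg is optimal for a single linear constraint, so the minimum cost is $2.48.

$2.48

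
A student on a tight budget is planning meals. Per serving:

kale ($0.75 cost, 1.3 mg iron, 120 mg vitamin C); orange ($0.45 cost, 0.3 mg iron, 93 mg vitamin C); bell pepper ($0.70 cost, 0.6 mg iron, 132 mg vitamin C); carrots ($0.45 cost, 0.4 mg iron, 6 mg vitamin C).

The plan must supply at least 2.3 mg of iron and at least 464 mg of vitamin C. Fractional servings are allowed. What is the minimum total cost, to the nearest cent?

$2.39

An LP optimum is at a vertex; with two nutrient constraints at most two foods are used. Check each candidate.
kale only: max(2.3/1.3, 464/120) = 3.867 servings → $2.90.
orange only: max(2.3/0.3, 464/93) = 7.667 servings → $3.45.
bell pepper only: max(2.3/0.6, 464/132) = 3.833 servings → $2.68.
carrots only: max(2.3/0.4, 464/6) = 77.33 servings → $34.80.
kale + orange with both tight: 0.8799 servings and 3.854 servings → $2.39.
kale + bell pepper with both tight: 0.253 servings and 3.285 servings → $2.49.
kale + carrots: intersection lies outside the first quadrant.
orange + bell pepper: intersection lies outside the first quadrant.
orange + carrots with both tight: 4.853 servings and 2.11 servings → $3.13.
bell pepper + carrots with both tight: 3.492 servings and 0.5122 servings → $2.67.
Cheapest feasible corner: $2.39.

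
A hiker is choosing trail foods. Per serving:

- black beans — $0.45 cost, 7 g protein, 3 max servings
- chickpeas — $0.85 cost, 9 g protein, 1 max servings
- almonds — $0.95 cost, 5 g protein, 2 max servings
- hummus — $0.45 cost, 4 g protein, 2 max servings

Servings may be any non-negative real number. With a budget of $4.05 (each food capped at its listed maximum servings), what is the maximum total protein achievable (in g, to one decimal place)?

43.0 g

Protein per dollar: black beans 15.56, chickpeas 10.59, hummus 8.889, almonds 5.263.
Take 3 servings of black beans: spends $1.35, +21.0 g protein (running total 21.0 g).
Take 1 serving of chickpeas: spends $0.85, +9.0 g protein (running total 30.0 g).
Take 2 servings of hummus: spends $0.90, +8.0 g protein (running total 38.0 g).
Take 1 serving of almonds: spends $0.95, +5.0 g protein (running total 43.0 g).
Greedy by best ratio exhausts the cost allowance optimally: 43.0 g.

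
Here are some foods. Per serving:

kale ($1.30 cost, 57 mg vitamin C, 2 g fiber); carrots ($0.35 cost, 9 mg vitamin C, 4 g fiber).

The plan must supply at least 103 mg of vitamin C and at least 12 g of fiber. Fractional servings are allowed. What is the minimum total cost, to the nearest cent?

$2.68

Two binding constraints pin down two serving amounts, so the optimal mix uses at most two foods. The candidates are each food alone (scaled to the tighter of vitamin C/fiber) and each pair with both constraints tight.
kale only: max(103/57, 12/2) = 6 servings → $7.80.
carrots only: max(103/9, 12/4) = 11.44 servings → $4.01.
kale + carrots with both tight: 1.448 servings and 2.276 servings → $2.68.
So the least-cost plan costs $2.68.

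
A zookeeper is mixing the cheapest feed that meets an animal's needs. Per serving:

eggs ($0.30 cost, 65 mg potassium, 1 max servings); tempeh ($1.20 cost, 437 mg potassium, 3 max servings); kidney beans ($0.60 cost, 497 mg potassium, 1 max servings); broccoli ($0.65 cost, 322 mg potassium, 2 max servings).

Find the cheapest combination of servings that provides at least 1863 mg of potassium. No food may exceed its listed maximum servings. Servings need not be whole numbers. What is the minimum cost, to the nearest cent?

$3.88

Cost per mg of potassium: kidney beans $0.0012, broccoli $0.0020, tempeh $0.0027, eggs $0.0046.
Take 1 serving of kidney beans: +497.0 mg potassium for $0.60 (total $0.60, still need 1366.0 mg).
Take 2 servings of broccoli: +644.0 mg potassium for $1.30 (total $1.90, still need 722.0 mg).
Take 1.652 servings of tempeh: +722.0 mg potassium for $1.98 (total $3.88, still need 0.0 mg).
Greedy by cheapest-per-mg is optimal for a single linear constraint, so the minimum cost is $3.88.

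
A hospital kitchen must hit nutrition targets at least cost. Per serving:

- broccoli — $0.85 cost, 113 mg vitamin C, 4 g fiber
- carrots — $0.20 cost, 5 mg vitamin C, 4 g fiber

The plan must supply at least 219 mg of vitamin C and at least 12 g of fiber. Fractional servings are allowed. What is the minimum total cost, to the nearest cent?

$1.83

With two linear requirements the optimum uses one or two foods; enumerate the corners.
broccoli only: max(219/113, 12/4) = 3 servings → $2.55.
carrots only: max(219/5, 12/4) = 43.8 servings → $8.76.
broccoli + carrots with both tight: 1.889 servings and 1.111 servings → $1.83.
So the least-cost plan costs $1.83.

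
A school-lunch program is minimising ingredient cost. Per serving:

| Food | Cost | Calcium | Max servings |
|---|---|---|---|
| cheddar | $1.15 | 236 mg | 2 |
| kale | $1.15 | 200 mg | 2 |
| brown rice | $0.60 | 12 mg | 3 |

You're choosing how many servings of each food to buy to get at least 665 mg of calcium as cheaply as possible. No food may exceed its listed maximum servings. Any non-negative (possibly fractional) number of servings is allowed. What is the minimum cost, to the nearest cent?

Cost per mg of calcium: cheddar $0.0049, kale $0.0057, brown rice $0.0500.
Take 2 servings of cheddar: +472.0 mg calcium for $2.30 (total $2.30, still need 193.0 mg).
Take 0.965 servings of kale: +193.0 mg calcium for $1.11 (total $3.41, still need 0.0 mg).
Filling from the cheapest source first is optimal under one linear minimum: $3.41.

$3.41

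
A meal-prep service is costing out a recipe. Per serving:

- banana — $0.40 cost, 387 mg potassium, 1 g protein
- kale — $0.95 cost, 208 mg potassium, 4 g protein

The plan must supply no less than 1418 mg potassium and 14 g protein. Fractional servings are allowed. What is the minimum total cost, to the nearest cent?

With two linear requirements the optimum uses one or two foods; enumerate the corners.
banana only: max(1418/387, 14/1) = 14 servings → $5.60.
kale only: max(1418/208, 14/4) = 6.817 servings → $6.48.
banana + kale with both tight: 2.06 servings and 2.985 servings → $3.66.
The minimum over all feasible corners is $3.66.

$3.66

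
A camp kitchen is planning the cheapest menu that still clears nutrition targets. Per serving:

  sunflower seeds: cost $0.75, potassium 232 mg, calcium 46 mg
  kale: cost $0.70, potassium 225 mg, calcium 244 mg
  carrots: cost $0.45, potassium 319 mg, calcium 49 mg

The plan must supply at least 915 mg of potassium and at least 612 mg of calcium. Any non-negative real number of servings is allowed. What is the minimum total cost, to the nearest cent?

$2.15

The cheapest plan sits at a corner of the feasible region — with two constraints it uses at most two foods.
sunflower seeds only: max(915/232, 612/46) = 13.3 servings → $9.98.
kale only: max(915/225, 612/244) = 4.067 servings → $2.85.
carrots only: max(915/319, 612/49) = 12.49 servings → $5.62.
sunflower seeds + kale with both tight: 1.85 servings and 2.159 servings → $2.90.
sunflower seeds + carrots: intersection lies outside the first quadrant.
kale + carrots with both tight: 2.251 servings and 1.281 servings → $2.15.
The minimum over all feasible corners is $2.15.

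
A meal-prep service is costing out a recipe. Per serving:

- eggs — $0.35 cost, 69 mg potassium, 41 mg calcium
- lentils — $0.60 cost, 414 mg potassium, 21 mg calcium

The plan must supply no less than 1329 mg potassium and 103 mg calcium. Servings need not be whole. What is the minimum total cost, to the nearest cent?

An LP optimum is at a vertex; with two nutrient constraints at most two foods are used. Check each candidate.
eggs only: max(1329/69, 103/41) = 19.26 servings → $6.74.
lentils only: max(1329/414, 103/21) = 4.905 servings → $2.94.
eggs + lentils with both tight: 0.949 servings and 3.052 servings → $2.16.
So the least-cost plan costs $2.16.

$2.16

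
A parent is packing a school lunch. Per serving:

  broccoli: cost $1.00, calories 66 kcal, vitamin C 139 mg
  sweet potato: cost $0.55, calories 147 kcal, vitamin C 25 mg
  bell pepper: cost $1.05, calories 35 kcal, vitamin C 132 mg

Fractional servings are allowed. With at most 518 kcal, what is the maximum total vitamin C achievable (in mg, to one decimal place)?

1953.6 mg

Vitamin C per kcal: bell pepper 3.771, broccoli 2.106, sweet potato 0.1701.
With no serving limits, spend the whole calories allowance on bell pepper: 518 kcal / 35 kcal × 132 mg = 1953.6 mg.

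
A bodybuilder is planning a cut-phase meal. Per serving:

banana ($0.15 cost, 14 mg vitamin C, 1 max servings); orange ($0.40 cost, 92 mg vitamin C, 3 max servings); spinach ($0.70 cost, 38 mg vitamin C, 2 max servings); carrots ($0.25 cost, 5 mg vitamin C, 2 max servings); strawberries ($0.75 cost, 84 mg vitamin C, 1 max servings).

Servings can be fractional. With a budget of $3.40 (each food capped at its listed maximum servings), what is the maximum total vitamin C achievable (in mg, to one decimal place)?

444.6 mg

Vitamin C per dollar: orange 230, strawberries 112, banana 93.33, spinach 54.29, carrots 20.
Take 3 servings of orange: spends $1.20, +276.0 mg vitamin C (running total 276.0 mg).
Take 1 serving of strawberries: spends $0.75, +84.0 mg vitamin C (running total 360.0 mg).
Take 1 serving of banana: spends $0.15, +14.0 mg vitamin C (running total 374.0 mg).
Take 1.857 servings of spinach: spends $1.30, +70.6 mg vitamin C (running total 444.6 mg).
Greedy by best ratio exhausts the cost allowance optimally: 444.6 mg.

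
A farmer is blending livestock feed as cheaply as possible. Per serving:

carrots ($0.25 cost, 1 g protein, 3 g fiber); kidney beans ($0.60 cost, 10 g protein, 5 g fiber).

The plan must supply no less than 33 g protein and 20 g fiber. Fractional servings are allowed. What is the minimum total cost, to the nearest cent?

$2.25

carrots only: max(33/1, 20/3) = 33 servings → $8.25.
kidney beans only: max(33/10, 20/5) = 4 servings → $2.40.
carrots + kidney beans with both tight: 1.4 servings and 3.16 servings → $2.25.
Cheapest feasible corner: $2.25.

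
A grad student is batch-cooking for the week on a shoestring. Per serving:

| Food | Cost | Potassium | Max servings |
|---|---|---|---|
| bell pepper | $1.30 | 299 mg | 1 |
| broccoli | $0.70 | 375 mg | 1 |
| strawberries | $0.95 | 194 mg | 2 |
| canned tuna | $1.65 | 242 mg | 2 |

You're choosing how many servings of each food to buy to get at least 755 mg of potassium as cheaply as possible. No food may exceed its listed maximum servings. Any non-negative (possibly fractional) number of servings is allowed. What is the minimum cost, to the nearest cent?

$2.40

Cost per mg of potassium: broccoli $0.0019, bell pepper $0.0043, strawberries $0.0049, canned tuna $0.0068.
Take 1 serving of broccoli: +375.0 mg potassium for $0.70 (total $0.70, still need 380.0 mg).
Take 1 serving of bell pepper: +299.0 mg potassium for $1.30 (total $2.00, still need 81.0 mg).
Take 0.4175 servings of strawberries: +81.0 mg potassium for $0.40 (total $2.40, still need 0.0 mg).
Filling from the cheapest source first is optimal under one linear minimum: $2.40.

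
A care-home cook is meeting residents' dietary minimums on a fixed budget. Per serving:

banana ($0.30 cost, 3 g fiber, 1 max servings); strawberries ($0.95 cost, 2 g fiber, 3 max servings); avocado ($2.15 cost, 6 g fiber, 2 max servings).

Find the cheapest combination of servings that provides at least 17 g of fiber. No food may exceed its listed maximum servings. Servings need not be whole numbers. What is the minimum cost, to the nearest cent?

Cost per g of fiber: banana $0.1000, avocado $0.3583, strawberries $0.4750.
Take 1 serving of banana: +3.0 g fiber for $0.30 (total $0.30, still need 14.0 g).
Take 2 servings of avocado: +12.0 g fiber for $4.30 (total $4.60, still need 2.0 g).
Take 1 serving of strawberries: +2.0 g fiber for $0.95 (total $5.55, still need 0.0 g).
Greedy by cheapest-per-g is optimal for a single linear constraint, so the minimum cost is $5.55.

$5.55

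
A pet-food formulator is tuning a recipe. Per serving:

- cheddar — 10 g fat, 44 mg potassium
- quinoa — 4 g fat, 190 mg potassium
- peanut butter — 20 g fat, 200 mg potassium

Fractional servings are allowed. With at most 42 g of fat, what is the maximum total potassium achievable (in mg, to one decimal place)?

Potassium per g fat: quinoa 47.5, peanut butter 10, cheddar 4.4.
With no serving limits, spend the whole fat allowance on quinoa: 42 g / 4 g × 190 mg = 1995.0 mg.

1995.0 mg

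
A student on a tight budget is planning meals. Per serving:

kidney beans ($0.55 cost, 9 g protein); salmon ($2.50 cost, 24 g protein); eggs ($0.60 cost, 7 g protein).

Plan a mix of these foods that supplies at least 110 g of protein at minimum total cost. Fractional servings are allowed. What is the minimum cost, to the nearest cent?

$6.72

Cost per g of protein: kidney beans $0.0611, eggs $0.0857, salmon $0.1042.
With no serving limits, use only kidney beans: 110 g / 9 g = 12.22 servings × $0.55 = $6.72.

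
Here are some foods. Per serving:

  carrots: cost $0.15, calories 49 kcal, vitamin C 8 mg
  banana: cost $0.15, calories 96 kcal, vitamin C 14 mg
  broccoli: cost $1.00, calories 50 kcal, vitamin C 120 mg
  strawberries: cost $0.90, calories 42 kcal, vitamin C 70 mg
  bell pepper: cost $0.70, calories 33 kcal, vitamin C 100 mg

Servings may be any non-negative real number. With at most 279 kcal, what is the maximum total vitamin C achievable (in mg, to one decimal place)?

845.5 mg

Vitamin C per kcal: bell pepper 3.03, broccoli 2.4, strawberries 1.667, carrots 0.1633, banana 0.1458.
With no serving limits, spend the whole calories allowance on bell pepper: 279 kcal / 33 kcal × 100 mg = 845.5 mg.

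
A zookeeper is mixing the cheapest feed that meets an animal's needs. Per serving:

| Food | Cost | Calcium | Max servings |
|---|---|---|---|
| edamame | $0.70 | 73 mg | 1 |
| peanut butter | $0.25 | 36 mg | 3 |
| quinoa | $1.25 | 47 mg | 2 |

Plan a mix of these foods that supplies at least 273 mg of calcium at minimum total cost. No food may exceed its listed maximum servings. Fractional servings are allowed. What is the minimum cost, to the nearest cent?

$3.90

Cost per mg of calcium: peanut butter $0.0069, edamame $0.0096, quinoa $0.0266.
Take 3 servings of peanut butter: +108.0 mg calcium for $0.75 (total $0.75, still need 165.0 mg).
Take 1 serving of edamame: +73.0 mg calcium for $0.70 (total $1.45, still need 92.0 mg).
Take 1.957 servings of quinoa: +92.0 mg calcium for $2.45 (total $3.90, still need 0.0 mg).
Filling from the cheapest source first is optimal under one linear minimum: $3.90.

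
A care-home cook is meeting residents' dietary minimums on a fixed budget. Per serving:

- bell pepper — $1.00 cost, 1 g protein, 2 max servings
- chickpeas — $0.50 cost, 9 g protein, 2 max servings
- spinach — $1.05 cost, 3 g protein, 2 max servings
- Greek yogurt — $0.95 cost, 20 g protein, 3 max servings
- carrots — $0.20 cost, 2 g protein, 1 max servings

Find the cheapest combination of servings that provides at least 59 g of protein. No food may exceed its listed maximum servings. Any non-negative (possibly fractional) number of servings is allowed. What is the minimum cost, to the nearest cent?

$2.80

Cost per g of protein: Greek yogurt $0.0475, chickpeas $0.0556, carrots $0.1000, spinach $0.3500, bell pepper $1.0000.
Take 2.95 servings of Greek yogurt: +59.0 g protein for $2.80 (total $2.80, still need 0.0 g).
Filling from the cheapest source first is optimal under one linear minimum: $2.80.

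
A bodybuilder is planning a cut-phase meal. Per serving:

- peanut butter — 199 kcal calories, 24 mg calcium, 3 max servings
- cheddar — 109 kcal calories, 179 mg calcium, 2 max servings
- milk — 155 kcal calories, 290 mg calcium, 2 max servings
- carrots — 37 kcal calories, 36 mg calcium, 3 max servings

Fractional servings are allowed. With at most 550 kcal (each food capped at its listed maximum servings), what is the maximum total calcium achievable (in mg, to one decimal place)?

959.4 mg

Calcium per kcal: milk 1.871, cheddar 1.642, carrots 0.973, peanut butter 0.1206.
Take 2 servings of milk: uses 310 kcal, +580.0 mg calcium (running total 580.0 mg).
Take 2 servings of cheddar: uses 218 kcal, +358.0 mg calcium (running total 938.0 mg).
Take 0.5946 servings of carrots: uses 22 kcal, +21.4 mg calcium (running total 959.4 mg).
Greedy by best ratio exhausts the calories allowance optimally: 959.4 mg.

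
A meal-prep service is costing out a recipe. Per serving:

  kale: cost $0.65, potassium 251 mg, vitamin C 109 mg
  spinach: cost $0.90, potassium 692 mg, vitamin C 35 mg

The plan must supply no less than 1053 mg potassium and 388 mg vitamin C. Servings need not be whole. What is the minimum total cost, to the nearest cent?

$2.49

kale only: max(1053/251, 388/109) = 4.195 servings → $2.73.
spinach only: max(1053/692, 388/35) = 11.09 servings → $9.98.
kale + spinach with both tight: 3.476 servings and 0.2609 servings → $2.49.
So the least-cost plan costs $2.49.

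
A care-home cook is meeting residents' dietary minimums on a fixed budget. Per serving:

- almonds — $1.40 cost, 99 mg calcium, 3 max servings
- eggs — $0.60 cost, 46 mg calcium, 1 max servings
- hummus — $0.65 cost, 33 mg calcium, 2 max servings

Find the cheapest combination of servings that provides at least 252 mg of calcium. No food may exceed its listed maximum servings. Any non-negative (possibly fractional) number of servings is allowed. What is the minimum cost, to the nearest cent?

Cost per mg of calcium: eggs $0.0130, almonds $0.0141, hummus $0.0197.
Take 1 serving of eggs: +46.0 mg calcium for $0.60 (total $0.60, still need 206.0 mg).
Take 2.081 servings of almonds: +206.0 mg calcium for $2.91 (total $3.51, still need 0.0 mg).
Filling from the cheapest source first is optimal under one linear minimum: $3.51.

$3.51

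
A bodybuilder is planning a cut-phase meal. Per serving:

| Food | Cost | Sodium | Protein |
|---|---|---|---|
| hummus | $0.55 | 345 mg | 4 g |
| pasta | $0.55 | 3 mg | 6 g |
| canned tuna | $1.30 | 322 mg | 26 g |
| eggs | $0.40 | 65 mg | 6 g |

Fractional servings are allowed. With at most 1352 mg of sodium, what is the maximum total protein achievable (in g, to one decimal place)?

Protein per mg sodium: pasta 2, eggs 0.09231, canned tuna 0.08075, hummus 0.01159.
With no serving limits, spend the whole sodium allowance on pasta: 1352 mg / 3 mg × 6 g = 2704.0 g.

2704.0 g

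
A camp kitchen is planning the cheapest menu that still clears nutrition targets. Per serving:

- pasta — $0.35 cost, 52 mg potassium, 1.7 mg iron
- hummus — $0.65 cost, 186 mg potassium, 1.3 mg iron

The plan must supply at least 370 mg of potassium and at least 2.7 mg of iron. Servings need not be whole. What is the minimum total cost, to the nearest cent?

This is a tiny linear program; its minimum lies at a vertex of the feasible set. List the vertices and price them.
pasta only: max(370/52, 2.7/1.7) = 7.115 servings → $2.49.
hummus only: max(370/186, 2.7/1.3) = 2.077 servings → $1.35.
pasta + hummus with both tight: 0.08528 servings and 1.965 servings → $1.31.
So the least-cost plan costs $1.31.

$1.31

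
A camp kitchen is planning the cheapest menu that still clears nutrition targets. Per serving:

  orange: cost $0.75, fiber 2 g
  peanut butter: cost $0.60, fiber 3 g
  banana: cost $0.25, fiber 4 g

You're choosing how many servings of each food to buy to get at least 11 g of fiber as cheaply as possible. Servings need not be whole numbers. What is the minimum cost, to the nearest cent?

Cost per g of fiber: banana $0.0625, peanut butter $0.2000, orange $0.3750.
With no serving limits, use only banana: 11 g / 4 g = 2.75 servings × $0.25 = $0.69.

$0.69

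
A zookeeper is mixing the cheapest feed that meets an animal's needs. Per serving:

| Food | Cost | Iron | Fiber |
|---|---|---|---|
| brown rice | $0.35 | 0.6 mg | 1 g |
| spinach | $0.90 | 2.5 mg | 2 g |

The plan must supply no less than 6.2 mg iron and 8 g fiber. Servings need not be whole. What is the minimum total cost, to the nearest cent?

Minimising a linear cost over {iron ≥ 6.2, fiber ≥ 8, servings ≥ 0} — the optimum is at a vertex, using one or two foods.
brown rice only: max(6.2/0.6, 8/1) = 10.33 servings → $3.62.
spinach only: max(6.2/2.5, 8/2) = 4 servings → $3.60.
brown rice + spinach with both tight: 5.846 servings and 1.077 servings → $3.02.
Cheapest feasible corner: $3.02.

$3.02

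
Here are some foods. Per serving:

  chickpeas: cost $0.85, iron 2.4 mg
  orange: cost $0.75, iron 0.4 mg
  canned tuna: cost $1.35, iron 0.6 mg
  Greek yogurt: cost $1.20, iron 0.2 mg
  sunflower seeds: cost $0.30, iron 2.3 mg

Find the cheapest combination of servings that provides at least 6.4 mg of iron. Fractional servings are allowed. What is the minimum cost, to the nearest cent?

$0.83

Cost per mg of iron: sunflower seeds $0.1304, chickpeas $0.3542, orange $1.8750, canned tuna $2.2500, Greek yogurt $6.0000.
With no serving limits, use only sunflower seeds: 6.4 mg / 2.3 mg = 2.783 servings × $0.30 = $0.83.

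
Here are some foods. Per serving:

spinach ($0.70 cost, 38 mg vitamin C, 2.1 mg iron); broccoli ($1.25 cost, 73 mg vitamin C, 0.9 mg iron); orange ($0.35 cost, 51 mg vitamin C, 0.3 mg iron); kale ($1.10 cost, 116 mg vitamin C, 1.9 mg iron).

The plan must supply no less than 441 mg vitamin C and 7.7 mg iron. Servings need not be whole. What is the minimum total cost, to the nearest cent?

$4.22

A basic optimal solution has at most two foods positive. Try each food alone and each pair with both targets met exactly.
spinach only: max(441/38, 7.7/2.1) = 11.61 servings → $8.12.
broccoli only: max(441/73, 7.7/0.9) = 8.556 servings → $10.69.
orange only: max(441/51, 7.7/0.3) = 25.67 servings → $8.98.
kale only: max(441/116, 7.7/1.9) = 4.053 servings → $4.46.
spinach + broccoli with both tight: 1.387 servings and 5.319 servings → $7.62.
spinach + orange with both tight: 2.721 servings and 6.62 servings → $4.22.
spinach + kale with both tight: 0.3226 servings and 3.696 servings → $4.29.
broccoli + orange with both targets exact would need a negative amount; discard.
broccoli + kale: the both-tight solution has a negative serving — not a feasible corner.
orange + kale: intersection lies outside the first quadrant.
Cheapest feasible corner: $4.22.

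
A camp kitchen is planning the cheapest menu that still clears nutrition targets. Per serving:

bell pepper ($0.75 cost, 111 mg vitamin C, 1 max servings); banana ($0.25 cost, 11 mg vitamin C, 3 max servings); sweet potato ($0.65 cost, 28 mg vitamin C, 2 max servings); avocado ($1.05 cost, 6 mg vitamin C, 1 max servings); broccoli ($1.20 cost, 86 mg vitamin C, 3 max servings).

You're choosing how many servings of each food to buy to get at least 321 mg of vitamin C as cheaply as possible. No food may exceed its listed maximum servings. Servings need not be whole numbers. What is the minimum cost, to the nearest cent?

$3.68

Cost per mg of vitamin C: bell pepper $0.0068, broccoli $0.0140, banana $0.0227, sweet potato $0.0232, avocado $0.1750.
Take 1 serving of bell pepper: +111.0 mg vitamin C for $0.75 (total $0.75, still need 210.0 mg).
Take 2.442 servings of broccoli: +210.0 mg vitamin C for $2.93 (total $3.68, still need 0.0 mg).
Greedy by cheapest-per-mg is optimal for a single linear constraint, so the minimum cost is $3.68.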